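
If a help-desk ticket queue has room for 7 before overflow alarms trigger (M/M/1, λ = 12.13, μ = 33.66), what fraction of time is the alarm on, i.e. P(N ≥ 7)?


ρ = 12.13/33.66 = 0.3604
P(N ≥ n) = ρ^n = 0.3604^7 = 0.0007893

Final: 0.0007893


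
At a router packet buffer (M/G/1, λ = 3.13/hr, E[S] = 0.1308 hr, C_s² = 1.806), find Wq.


ρ = λ·E[S] = 3.13·0.1308 = 0.4094
E[S²] = E[S]²(1+C_s²) = 0.1308²·(1+1.806) = 0.048007
Wq = λ·E[S²]/(2(1−ρ)) = 3.13·0.048007/(2·0.5906) = 0.12721 hr

Final: 0.12721 hr


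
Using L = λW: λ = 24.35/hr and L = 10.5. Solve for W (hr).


W = L/λ = 10.5/24.35 = 0.4312 hr

Final: 0.4312 hr


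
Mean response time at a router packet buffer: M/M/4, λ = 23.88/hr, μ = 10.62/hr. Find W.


a = 2.2486; ρ = 0.5621; P₀ = 0.098968
Lq = P₀·a^c·ρ/(c!(1−ρ)²) = 0.30911
Wq = Lq/λ = 0.30911/23.88 = 0.01294 hr
W = Wq + 1/μ = 0.01294 + 0.09416 = 0.10711 hr

Final: 0.10711 hr


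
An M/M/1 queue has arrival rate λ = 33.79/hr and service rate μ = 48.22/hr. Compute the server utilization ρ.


ρ = λ/μ = 33.79/48.22 = 0.7007

Final: 0.7007


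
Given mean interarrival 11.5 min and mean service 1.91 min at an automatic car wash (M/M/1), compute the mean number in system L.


λ = 60/11.5 = 5.2174 /hr
μ = 60/1.91 = 31.4136 /hr
ρ = λ/μ = 5.2174/31.4136 = 0.1661
L = ρ/(1−ρ) = 0.1661/0.8339 = 0.1992

Final: 0.1992


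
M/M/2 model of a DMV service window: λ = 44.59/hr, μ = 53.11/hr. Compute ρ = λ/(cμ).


ρ = λ/(cμ) = 44.59/(2·53.11) = 44.59/106.22 = 0.4198

Final: 0.4198


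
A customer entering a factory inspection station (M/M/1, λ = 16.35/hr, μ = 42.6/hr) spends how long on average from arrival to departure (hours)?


W = 1/(μ−λ) = 1/(42.6 − 16.35) = 1/26.25 = 0.03810 hr

Final: 0.03810 hr


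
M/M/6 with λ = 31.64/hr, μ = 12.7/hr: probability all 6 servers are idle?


a = λ/μ = 31.64/12.7 = 2.4913; ρ = a/c = 0.4152
Σ_{k=0}^{5} a^k/k! (terms k=0..5) = 1.00000 + 2.49134 + 3.10338 + 2.57719 + 1.60517 + 0.79980 = 11.57688
Tail: a^6/(6!(1−ρ)) = 239.10933/(720·0.5848) = 0.56790
P₀ = 1/(11.57688 + 0.56790) = 1/12.14479 = 0.082340

Final: 0.082340


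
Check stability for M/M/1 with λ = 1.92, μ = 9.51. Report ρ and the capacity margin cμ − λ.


Total capacity cμ = 1·9.51 = 9.51/hr
ρ = λ/(cμ) = 1.92/9.51 = 0.2019
Stable ⇔ ρ < 1: YES
Spare capacity = cμ − λ = 9.51 − 1.92 = 7.59/hr

Final: ρ = 0.2019; stable; margin = 7.59/hr


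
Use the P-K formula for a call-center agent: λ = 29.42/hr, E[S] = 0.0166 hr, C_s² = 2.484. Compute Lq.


ρ = λ·E[S] = 29.42·0.0166 = 0.4884
Lq = ρ²(1+C_s²)/(2(1−ρ)) = 0.2385·(1+2.484)/(2·0.5116)
= 0.2385·3.4840/1.0233 = 0.81207

Final: 0.81207


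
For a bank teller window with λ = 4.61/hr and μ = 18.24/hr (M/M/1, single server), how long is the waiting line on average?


ρ = 4.61/18.24 = 0.2527
Lq = ρ²/(1−ρ) = 0.06388/0.7473 = 0.08548

Final: 0.08548


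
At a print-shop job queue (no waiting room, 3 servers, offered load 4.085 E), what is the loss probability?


B(c,a) = (a^c/c!) / Σ_{k=0}^{c} a^k/k!
a^3/3! = 11.361219
Σ terms (k=0..3): 1.00000 + 4.08500 + 8.34361 + 11.36122 = 24.789832
B = 11.361219/24.789832 = 0.458302

Final: 0.458302


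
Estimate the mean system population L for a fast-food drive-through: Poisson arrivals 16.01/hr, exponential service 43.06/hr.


ρ = λ/μ = 16.01/43.06 = 0.3718
L = ρ/(1−ρ) = 0.3718/(1 − 0.3718) = 0.3718/0.6282 = 0.5919

Final: 0.5919


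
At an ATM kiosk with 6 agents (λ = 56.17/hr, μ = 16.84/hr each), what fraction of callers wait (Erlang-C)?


a = λ/μ = 3.3355; ρ = a/6 = 0.5559
P₀ = 0.034497 (from M/M/c formula)
C(c,a) = [a^c/(c!(1−ρ))]·P₀ = [1377.12709/(720·0.4441)]·0.034497
= 4.30704·0.034497 = 0.148578

Final: 0.148578


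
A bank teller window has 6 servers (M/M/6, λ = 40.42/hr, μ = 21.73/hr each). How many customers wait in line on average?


a = λ/μ = 1.8601; ρ = a/6 = 0.3100
P₀ = 0.155509
Lq = P₀·a^c·ρ / (c!·(1−ρ)²) = 0.155509·41.42090·0.3100/(720·0.47608)
= 0.005826

Final: 0.005826


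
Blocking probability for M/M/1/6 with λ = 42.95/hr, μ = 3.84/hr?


ρ = λ/μ = 42.95/3.84 = 11.1849
P_K = (1−ρ)ρ^K/(1−ρ^(K+1)) = (-10.1849·1957905.213382)/(1 − 21898965.863223)
= -19941060.649841/-21898964.863223 = 0.910594

Final: 0.910594


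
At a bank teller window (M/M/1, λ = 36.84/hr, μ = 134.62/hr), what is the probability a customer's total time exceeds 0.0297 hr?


W ~ Exponential(μ−λ) for M/M/1.
μ − λ = 134.62 − 36.84 = 97.7800
P(W > t) = e^{−(μ−λ)t} = e^{−2.9041} = 0.054800

Final: 0.054800


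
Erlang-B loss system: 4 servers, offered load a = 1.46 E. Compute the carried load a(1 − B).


B(4,1.46) = 0.044717 (Erlang-B)
Carried load = a(1 − B) = 1.46·(1 − 0.044717) = 1.46·0.955283 = 1.3947 E

Final: 1.3947 Erlangs


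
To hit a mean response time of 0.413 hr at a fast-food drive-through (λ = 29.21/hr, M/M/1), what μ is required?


W = 1/(μ−λ) ⇒ μ − λ = 1/W = 1/0.413 = 2.4213
μ = λ + 1/W = 29.21 + 2.4213 = 31.6313 per hr

Final: 31.6313 /hr


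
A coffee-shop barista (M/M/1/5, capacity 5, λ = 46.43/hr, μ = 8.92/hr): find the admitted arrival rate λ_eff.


ρ = 5.2052; P_K = (1−ρ)ρ^5/(1−ρ^6) = 0.807923
λ_eff = λ(1 − P_K) = 46.43·(1 − 0.807923) = 46.43·0.192077 = 8.9181 /hr

Final: 8.9181 /hr


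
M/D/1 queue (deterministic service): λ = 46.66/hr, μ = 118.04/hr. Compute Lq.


ρ = 46.66/118.04 = 0.3953
M/D/1: Lq = ρ²/(2(1−ρ)) = 0.1563/(2·0.6047) = 0.12920

Final: 0.12920


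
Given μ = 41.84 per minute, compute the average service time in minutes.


Mean service time = 1/μ = 1/41.84 minute = 0.02390 minute
In minutes: 0.02390 × 1 = 0.02390 min

Final: 0.02390 min


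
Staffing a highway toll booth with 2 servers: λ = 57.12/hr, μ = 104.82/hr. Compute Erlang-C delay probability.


a = λ/μ = 0.5449; ρ = a/2 = 0.2725
P₀ = 0.571750 (from M/M/c formula)
C(c,a) = [a^c/(c!(1−ρ))]·P₀ = [0.29695/(2·0.7275)]·0.571750
= 0.20408·0.571750 = 0.116684

Final: 0.116684


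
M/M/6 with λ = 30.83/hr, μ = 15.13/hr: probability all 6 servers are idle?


a = λ/μ = 30.83/15.13 = 2.0377; ρ = a/c = 0.3396
Σ_{k=0}^{5} a^k/k! (terms k=0..5) = 1.00000 + 2.03767 + 2.07606 + 1.41011 + 0.71834 + 0.29275 = 7.53492
Tail: a^6/(6!(1−ρ)) = 71.58262/(720·0.6604) = 0.15055
P₀ = 1/(7.53492 + 0.15055) = 1/7.68547 = 0.130116

Final: 0.130116


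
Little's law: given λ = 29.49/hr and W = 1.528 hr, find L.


L = λW = 29.49·1.528 = 45.0607

Final: 45.0607


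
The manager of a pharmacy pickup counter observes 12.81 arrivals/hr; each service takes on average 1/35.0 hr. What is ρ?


ρ = λ/μ = 12.81/35.0 = 0.3660

Final: 0.3660


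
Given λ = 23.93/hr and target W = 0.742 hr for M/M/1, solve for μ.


W = 1/(μ−λ) ⇒ μ − λ = 1/W = 1/0.742 = 1.3477
μ = λ + 1/W = 23.93 + 1.3477 = 25.2777 per hr

Final: 25.2777 /hr


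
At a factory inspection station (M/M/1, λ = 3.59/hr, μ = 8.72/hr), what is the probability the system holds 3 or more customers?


ρ = 3.59/8.72 = 0.4117
P(N ≥ n) = ρ^n = 0.4117^3 = 0.069780

Final: 0.069780


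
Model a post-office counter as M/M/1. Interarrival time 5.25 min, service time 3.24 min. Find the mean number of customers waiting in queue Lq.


λ = 60/5.25 = 11.4286 /hr
μ = 60/3.24 = 18.5185 /hr
ρ = λ/μ = 11.4286/18.5185 = 0.6171
Lq = ρ²/(1−ρ) = 0.3809/0.3829 = 0.9948

Final: 0.9948


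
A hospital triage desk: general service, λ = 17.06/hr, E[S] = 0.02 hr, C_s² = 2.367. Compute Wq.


ρ = λ·E[S] = 17.06·0.02 = 0.3412
E[S²] = E[S]²(1+C_s²) = 0.02²·(1+2.367) = 0.001347
Wq = λ·E[S²]/(2(1−ρ)) = 17.06·0.001347/(2·0.6588) = 0.01744 hr

Final: 0.01744 hr


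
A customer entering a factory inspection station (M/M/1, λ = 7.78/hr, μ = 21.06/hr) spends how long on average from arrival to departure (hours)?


W = 1/(μ−λ) = 1/(21.06 − 7.78) = 1/13.28 = 0.07530 hr

Final: 0.07530 hr


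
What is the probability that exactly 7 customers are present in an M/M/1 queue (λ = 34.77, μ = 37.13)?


ρ = 34.77/37.13 = 0.9364
P_n = (1−ρ)·ρ^n = (1 − 0.9364)·0.9364^7 = 0.06356·0.631478 = 0.040137

Final: 0.040137


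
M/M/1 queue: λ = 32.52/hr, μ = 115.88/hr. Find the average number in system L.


ρ = λ/μ = 32.52/115.88 = 0.2806
L = ρ/(1−ρ) = 0.2806/(1 − 0.2806) = 0.2806/0.7194 = 0.3901

Final: 0.3901


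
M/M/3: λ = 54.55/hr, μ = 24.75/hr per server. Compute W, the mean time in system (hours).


a = 2.2040; ρ = 0.7347; P₀ = 0.080915
Lq = P₀·a^c·ρ/(c!(1−ρ)²) = 1.50694
Wq = Lq/λ = 1.50694/54.55 = 0.02762 hr
W = Wq + 1/μ = 0.02762 + 0.04040 = 0.06803 hr

Final: 0.06803 hr


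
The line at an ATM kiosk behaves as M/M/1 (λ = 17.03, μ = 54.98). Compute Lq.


ρ = 17.03/54.98 = 0.3097
Lq = ρ²/(1−ρ) = 0.09594/0.6903 = 0.1390

Final: 0.1390


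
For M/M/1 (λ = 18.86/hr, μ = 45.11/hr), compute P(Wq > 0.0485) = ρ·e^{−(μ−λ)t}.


ρ = 18.86/45.11 = 0.4181
P(Wq > t) = ρ·e^{−(μ−λ)t} = 0.4181·e^{−1.2731}
= 0.4181·0.279955 = 0.117046

Final: 0.117046


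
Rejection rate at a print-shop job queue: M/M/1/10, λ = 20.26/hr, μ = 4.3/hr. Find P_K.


ρ = λ/μ = 20.26/4.3 = 4.7116
P_K = (1−ρ)ρ^K/(1−ρ^(K+1)) = (-3.7116·5391503.040300)/(1 − 25402756.185226)
= -20011253.144926/-25402755.185226 = 0.787759

Final: 0.787759


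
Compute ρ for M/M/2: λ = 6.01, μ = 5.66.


ρ = λ/(cμ) = 6.01/(2·5.66) = 6.01/11.32 = 0.5309

Final: 0.5309


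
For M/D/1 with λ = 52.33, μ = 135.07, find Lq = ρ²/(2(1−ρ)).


ρ = 52.33/135.07 = 0.3874
M/D/1: Lq = ρ²/(2(1−ρ)) = 0.1501/(2·0.6126) = 0.12252

Final: 0.12252


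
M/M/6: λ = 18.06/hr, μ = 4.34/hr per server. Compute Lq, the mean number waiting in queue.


a = λ/μ = 4.1613; ρ = a/6 = 0.6935
P₀ = 0.013840
Lq = P₀·a^c·ρ / (c!·(1−ρ)²) = 0.013840·5192.39949·0.6935/(720·0.09391)
= 0.73710

Final: 0.73710


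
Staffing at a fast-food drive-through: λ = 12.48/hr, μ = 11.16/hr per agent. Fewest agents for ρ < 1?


Stability requires cμ > λ ⇔ c > λ/μ.
λ/μ = 12.48/11.16 = 1.1183
Minimum integer c = ⌊1.1183⌋ + 1 = 2
Check: 2·11.16 = 22.32 > 12.48, while 1·11.16 = 11.16 ≤ 12.48

Final: 2 servers


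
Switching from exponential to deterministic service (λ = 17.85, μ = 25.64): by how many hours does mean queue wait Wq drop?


ρ = 17.85/25.64 = 0.6962
Wq(M/M/1) = ρ/(μ−λ) = 0.6962/7.79 = 0.08937 hr
Wq(M/D/1) = ρ/(2(μ−λ)) = 0.04468 hr
Savings = 0.08937 − 0.04468 = 0.04468 hr

Final: 0.04468 hr


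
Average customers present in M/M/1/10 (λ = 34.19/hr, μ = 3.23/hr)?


ρ = 34.19/3.23 = 10.5851
L = ρ[1 − (K+1)ρ^K + Kρ^(K+1)] / [(1−ρ)(1−ρ^(K+1))]
Numerator: 10.5851·(1 − 11·17658986910.960648 + 10·186922836682.893036) = 17729891478195.703125
Denominator: (-9.5851)·(-186922836681.893036) = 1791681431477.216064
L = 17729891478195.703125/1791681431477.216064 = 9.8957

Final: 9.8957


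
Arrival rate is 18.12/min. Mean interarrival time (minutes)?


Mean interarrival time = 1/λ = 1/18.12 minute = 0.05519 minute
In minutes: 0.05519 × 1 = 0.05519 min

Final: 0.05519 min


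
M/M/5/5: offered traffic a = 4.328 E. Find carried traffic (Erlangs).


B(5,4.328) = 0.228097 (Erlang-B)
Carried load = a(1 − B) = 4.328·(1 − 0.228097) = 4.328·0.771903 = 3.3408 E

Final: 3.3408 Erlangs


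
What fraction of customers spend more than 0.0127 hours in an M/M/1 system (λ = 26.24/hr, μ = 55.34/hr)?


W ~ Exponential(μ−λ) for M/M/1.
μ − λ = 55.34 − 26.24 = 29.1000
P(W > t) = e^{−(μ−λ)t} = e^{−0.3696} = 0.691031

Final: 0.691031


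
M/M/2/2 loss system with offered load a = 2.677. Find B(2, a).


B(c,a) = (a^c/c!) / Σ_{k=0}^{c} a^k/k!
a^2/2! = 3.583165
Σ terms (k=0..2): 1.00000 + 2.67700 + 3.58316 = 7.260165
B = 3.583165/7.260165 = 0.493538

Final: 0.493538


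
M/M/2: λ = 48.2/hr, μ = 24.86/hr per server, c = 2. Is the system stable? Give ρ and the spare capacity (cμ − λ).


Total capacity cμ = 2·24.86 = 49.72/hr
ρ = λ/(cμ) = 48.2/49.72 = 0.9694
Stable ⇔ ρ < 1: YES
Spare capacity = cμ − λ = 49.72 − 48.2 = 1.52/hr

Final: ρ = 0.9694; stable; margin = 1.52/hr


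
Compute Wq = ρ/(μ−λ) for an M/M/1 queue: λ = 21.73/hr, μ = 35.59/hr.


ρ = 21.73/35.59 = 0.6106
Wq = ρ/(μ−λ) = 0.6106/(35.59 − 21.73) = 0.6106/13.86 = 0.04405 hr

Final: 0.04405 hr


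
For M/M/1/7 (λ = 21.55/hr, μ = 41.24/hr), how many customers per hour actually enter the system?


ρ = 0.5226; P_K = (1−ρ)ρ^7/(1−ρ^8) = 0.005108
λ_eff = λ(1 − P_K) = 21.55·(1 − 0.005108) = 21.55·0.994892 = 21.4399 /hr

Final: 21.4399 /hr


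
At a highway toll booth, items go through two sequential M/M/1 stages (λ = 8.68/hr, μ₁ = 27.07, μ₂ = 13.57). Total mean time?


Each node sees arrival rate λ = 8.68/hr (tandem ⇒ throughput preserved).
W₁ = 1/(μ₁−λ) = 1/(27.07−8.68) = 0.05438 hr
W₂ = 1/(μ₂−λ) = 1/(13.57−8.68) = 0.20450 hr
W_total = W₁ + W₂ = 0.05438 + 0.20450 = 0.25888 hr

Final: 0.25888 hr


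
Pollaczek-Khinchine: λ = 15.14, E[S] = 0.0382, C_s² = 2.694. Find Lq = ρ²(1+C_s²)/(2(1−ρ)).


ρ = λ·E[S] = 15.14·0.0382 = 0.5783
Lq = ρ²(1+C_s²)/(2(1−ρ)) = 0.3345·(1+2.694)/(2·0.4217)
= 0.3345·3.6940/0.8433 = 1.46518

Final: 1.46518


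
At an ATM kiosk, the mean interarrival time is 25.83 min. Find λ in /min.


λ = 1/(interarrival time) in consistent units.
1 minute = 1 min, so λ = 1/25.83 = 0.03871 per minute

Final: 0.03871 /min


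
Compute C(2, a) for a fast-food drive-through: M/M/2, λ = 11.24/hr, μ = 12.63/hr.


a = λ/μ = 0.8899; ρ = a/2 = 0.4450
P₀ = 0.384110 (from M/M/c formula)
C(c,a) = [a^c/(c!(1−ρ))]·P₀ = [0.79200/(2·0.5550)]·0.384110
= 0.71348·0.384110 = 0.274054

Final: 0.274054


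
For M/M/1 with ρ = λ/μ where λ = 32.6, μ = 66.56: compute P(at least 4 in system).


ρ = 32.6/66.56 = 0.4898
P(N ≥ n) = ρ^n = 0.4898^4 = 0.057546

Final: 0.057546


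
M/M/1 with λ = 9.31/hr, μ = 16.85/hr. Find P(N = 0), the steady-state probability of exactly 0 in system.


ρ = 9.31/16.85 = 0.5525
P_n = (1−ρ)·ρ^n = (1 − 0.5525)·0.5525^0 = 0.4475·1.000000 = 0.447478

Final: 0.447478


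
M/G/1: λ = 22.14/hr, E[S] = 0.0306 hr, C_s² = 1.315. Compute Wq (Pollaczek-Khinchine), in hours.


ρ = λ·E[S] = 22.14·0.0306 = 0.6775
E[S²] = E[S]²(1+C_s²) = 0.0306²·(1+1.315) = 0.002168
Wq = λ·E[S²]/(2(1−ρ)) = 22.14·0.002168/(2·0.3225) = 0.07440 hr

Final: 0.07440 hr


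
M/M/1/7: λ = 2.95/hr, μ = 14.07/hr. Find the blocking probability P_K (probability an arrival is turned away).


ρ = λ/μ = 2.95/14.07 = 0.2097
P_K = (1−ρ)ρ^K/(1−ρ^(K+1)) = (0.7903·0.00001781)/(1 − 0.000003734)
= 0.00001408/0.999996 = 0.00001408

Final: 0.00001408


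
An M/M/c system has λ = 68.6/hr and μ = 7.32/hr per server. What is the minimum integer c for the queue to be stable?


Stability requires cμ > λ ⇔ c > λ/μ.
λ/μ = 68.6/7.32 = 9.3716
Minimum integer c = ⌊9.3716⌋ + 1 = 10
Check: 10·7.32 = 73.20 > 68.6, while 9·7.32 = 65.88 ≤ 68.6

Final: 10 servers


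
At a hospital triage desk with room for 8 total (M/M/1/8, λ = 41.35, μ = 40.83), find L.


ρ = 41.35/40.83 = 1.0127
L = ρ[1 − (K+1)ρ^K + Kρ^(K+1)] / [(1−ρ)(1−ρ^(K+1))]
Numerator: 1.0127·(1 − 9·1.106545 + 8·1.120638) = 0.006275
Denominator: (-0.01274)·(-0.120638) = 0.001536
L = 0.006275/0.001536 = 4.0844

Final: 4.0844


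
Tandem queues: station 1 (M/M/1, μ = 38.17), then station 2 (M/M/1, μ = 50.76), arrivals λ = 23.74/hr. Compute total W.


Each node sees arrival rate λ = 23.74/hr (tandem ⇒ throughput preserved).
W₁ = 1/(μ₁−λ) = 1/(38.17−23.74) = 0.06930 hr
W₂ = 1/(μ₂−λ) = 1/(50.76−23.74) = 0.03701 hr
W_total = W₁ + W₂ = 0.06930 + 0.03701 = 0.10631 hr

Final: 0.10631 hr


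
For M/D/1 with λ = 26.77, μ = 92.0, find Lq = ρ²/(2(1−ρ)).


ρ = 26.77/92.0 = 0.2910
M/D/1: Lq = ρ²/(2(1−ρ)) = 0.08467/(2·0.7090) = 0.05971

Final: 0.05971


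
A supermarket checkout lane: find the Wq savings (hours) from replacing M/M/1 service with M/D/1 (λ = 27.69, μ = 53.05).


ρ = 27.69/53.05 = 0.5220
Wq(M/M/1) = ρ/(μ−λ) = 0.5220/25.36 = 0.02058 hr
Wq(M/D/1) = ρ/(2(μ−λ)) = 0.01029 hr
Savings = 0.02058 − 0.01029 = 0.01029 hr

Final: 0.01029 hr


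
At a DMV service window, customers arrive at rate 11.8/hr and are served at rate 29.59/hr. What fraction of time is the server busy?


ρ = λ/μ = 11.8/29.59 = 0.3988

Final: 0.3988


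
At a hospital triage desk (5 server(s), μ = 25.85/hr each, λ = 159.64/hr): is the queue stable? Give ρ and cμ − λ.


Total capacity cμ = 5·25.85 = 129.25/hr
ρ = λ/(cμ) = 159.64/129.25 = 1.2351
Stable ⇔ ρ < 1: NO
Spare capacity = cμ − λ = 129.25 − 159.64 = -30.39/hr

Final: ρ = 1.2351; unstable; margin = -30.39/hr


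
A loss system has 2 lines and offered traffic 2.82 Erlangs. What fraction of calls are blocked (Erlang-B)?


B(c,a) = (a^c/c!) / Σ_{k=0}^{c} a^k/k!
a^2/2! = 3.976200
Σ terms (k=0..2): 1.00000 + 2.82000 + 3.97620 = 7.796200
B = 3.976200/7.796200 = 0.510018

Final: 0.510018


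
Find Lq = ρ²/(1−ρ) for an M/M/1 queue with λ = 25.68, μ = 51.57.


ρ = 25.68/51.57 = 0.4980
Lq = ρ²/(1−ρ) = 0.2480/0.5020 = 0.4939

Final: 0.4939


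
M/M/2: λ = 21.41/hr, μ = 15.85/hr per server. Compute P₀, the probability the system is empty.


a = λ/μ = 21.41/15.85 = 1.3508; ρ = a/c = 0.6754
Σ_{k=0}^{1} a^k/k! (terms k=0..1) = 1.00000 + 1.35079 = 2.35079
Tail: a^2/(2!(1−ρ)) = 1.82463/(2·0.3246) = 2.81053
P₀ = 1/(2.35079 + 2.81053) = 1/5.16132 = 0.193749

Final: 0.193749


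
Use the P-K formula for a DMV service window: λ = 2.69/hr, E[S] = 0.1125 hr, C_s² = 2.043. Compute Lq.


ρ = λ·E[S] = 2.69·0.1125 = 0.3026
Lq = ρ²(1+C_s²)/(2(1−ρ)) = 0.09158·(1+2.043)/(2·0.6974)
= 0.09158·3.0430/1.3948 = 0.19981

Final: 0.19981


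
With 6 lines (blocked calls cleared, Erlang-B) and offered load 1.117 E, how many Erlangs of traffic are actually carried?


B(6,1.117) = 0.0008830 (Erlang-B)
Carried load = a(1 − B) = 1.117·(1 − 0.0008830) = 1.117·0.999117 = 1.1160 E

Final: 1.1160 Erlangs


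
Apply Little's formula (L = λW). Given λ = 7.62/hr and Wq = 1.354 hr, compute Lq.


Lq = λWq = 7.62·1.354 = 10.3175

Final: 10.3175


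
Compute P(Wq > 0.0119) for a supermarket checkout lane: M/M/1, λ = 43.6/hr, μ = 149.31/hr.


ρ = 43.6/149.31 = 0.2920
P(Wq > t) = ρ·e^{−(μ−λ)t} = 0.2920·e^{−1.2579}
= 0.2920·0.284236 = 0.083000

Final: 0.083000


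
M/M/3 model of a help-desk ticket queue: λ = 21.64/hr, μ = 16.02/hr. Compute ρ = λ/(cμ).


ρ = λ/(cμ) = 21.64/(3·16.02) = 21.64/48.06 = 0.4503

Final: 0.4503


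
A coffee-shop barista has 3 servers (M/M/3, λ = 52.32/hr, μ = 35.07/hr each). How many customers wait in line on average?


a = λ/μ = 1.4919; ρ = a/3 = 0.4973
P₀ = 0.212514
Lq = P₀·a^c·ρ / (c!·(1−ρ)²) = 0.212514·3.32044·0.4973/(6·0.25272)
= 0.23143

Final: 0.23143


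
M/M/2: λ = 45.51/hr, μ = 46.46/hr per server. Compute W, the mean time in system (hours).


a = 0.9796; ρ = 0.4898; P₀ = 0.342484
Lq = P₀·a^c·ρ/(c!(1−ρ)²) = 0.30913
Wq = Lq/λ = 0.30913/45.51 = 0.006793 hr
W = Wq + 1/μ = 0.006793 + 0.02152 = 0.02832 hr

Final: 0.02832 hr


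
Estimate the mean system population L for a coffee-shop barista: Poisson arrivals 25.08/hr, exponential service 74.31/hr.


ρ = λ/μ = 25.08/74.31 = 0.3375
L = ρ/(1−ρ) = 0.3375/(1 − 0.3375) = 0.3375/0.6625 = 0.5094

Final: 0.5094


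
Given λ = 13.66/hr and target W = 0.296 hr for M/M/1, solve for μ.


W = 1/(μ−λ) ⇒ μ − λ = 1/W = 1/0.296 = 3.3784
μ = λ + 1/W = 13.66 + 3.3784 = 17.0384 per hr

Final: 17.0384 /hr


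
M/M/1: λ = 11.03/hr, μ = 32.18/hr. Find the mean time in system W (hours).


W = 1/(μ−λ) = 1/(32.18 − 11.03) = 1/21.15 = 0.04728 hr

Final: 0.04728 hr


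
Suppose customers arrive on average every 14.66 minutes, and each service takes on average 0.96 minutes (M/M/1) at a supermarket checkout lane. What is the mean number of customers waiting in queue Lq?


λ = 60/14.66 = 4.0928 /hr
μ = 60/0.96 = 62.5000 /hr
ρ = λ/μ = 4.0928/62.5000 = 0.06548
Lq = ρ²/(1−ρ) = 0.004288/0.9345 = 0.004589

Final: 0.004589


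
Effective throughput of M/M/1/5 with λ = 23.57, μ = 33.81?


ρ = 0.6971; P_K = (1−ρ)ρ^5/(1−ρ^6) = 0.056335
λ_eff = λ(1 − P_K) = 23.57·(1 − 0.056335) = 23.57·0.943665 = 22.2422 /hr

Final: 22.2422 /hr


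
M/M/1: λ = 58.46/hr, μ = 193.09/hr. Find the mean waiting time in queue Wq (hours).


ρ = 58.46/193.09 = 0.3028
Wq = ρ/(μ−λ) = 0.3028/(193.09 − 58.46) = 0.3028/134.63 = 0.002249 hr

Final: 0.002249 hr


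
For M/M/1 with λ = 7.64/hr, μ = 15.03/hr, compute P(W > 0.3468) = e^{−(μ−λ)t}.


W ~ Exponential(μ−λ) for M/M/1.
μ − λ = 15.03 − 7.64 = 7.3900
P(W > t) = e^{−(μ−λ)t} = e^{−2.5629} = 0.077085

Final: 0.077085


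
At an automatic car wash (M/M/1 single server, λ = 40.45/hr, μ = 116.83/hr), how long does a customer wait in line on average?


ρ = 40.45/116.83 = 0.3462
Wq = ρ/(μ−λ) = 0.3462/(116.83 − 40.45) = 0.3462/76.38 = 0.004533 hr

Final: 0.004533 hr


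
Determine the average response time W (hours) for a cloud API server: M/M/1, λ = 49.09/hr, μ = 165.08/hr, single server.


W = 1/(μ−λ) = 1/(165.08 − 49.09) = 1/115.99 = 0.008621 hr

Final: 0.008621 hr


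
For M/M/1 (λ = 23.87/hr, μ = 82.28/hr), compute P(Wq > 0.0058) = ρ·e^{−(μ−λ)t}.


ρ = 23.87/82.28 = 0.2901
P(Wq > t) = ρ·e^{−(μ−λ)t} = 0.2901·e^{−0.3388}
= 0.2901·0.712641 = 0.206742

Final: 0.206742


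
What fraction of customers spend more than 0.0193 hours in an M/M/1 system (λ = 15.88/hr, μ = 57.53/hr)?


W ~ Exponential(μ−λ) for M/M/1.
μ − λ = 57.53 − 15.88 = 41.6500
P(W > t) = e^{−(μ−λ)t} = e^{−0.8038} = 0.447605

Final: 0.447605


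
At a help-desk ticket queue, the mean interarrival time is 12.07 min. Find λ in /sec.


λ = 1/(interarrival time) in consistent units.
1 second = 0.0166667 min, so λ = 0.0166667/12.07 = 0.001381 per second

Final: 0.001381 /sec


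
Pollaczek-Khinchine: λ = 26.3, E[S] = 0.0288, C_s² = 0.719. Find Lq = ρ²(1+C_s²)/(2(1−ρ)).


ρ = λ·E[S] = 26.3·0.0288 = 0.7574
Lq = ρ²(1+C_s²)/(2(1−ρ)) = 0.5737·(1+0.719)/(2·0.2426)
= 0.5737·1.7190/0.4851 = 2.03293

Final: 2.03293


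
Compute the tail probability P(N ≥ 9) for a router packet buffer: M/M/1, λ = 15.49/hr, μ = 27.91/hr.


ρ = 15.49/27.91 = 0.5550
P(N ≥ n) = ρ^n = 0.5550^9 = 0.004996

Final: 0.004996


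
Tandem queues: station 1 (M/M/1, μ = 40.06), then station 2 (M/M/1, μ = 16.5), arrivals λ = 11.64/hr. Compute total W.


Each node sees arrival rate λ = 11.64/hr (tandem ⇒ throughput preserved).
W₁ = 1/(μ₁−λ) = 1/(40.06−11.64) = 0.03519 hr
W₂ = 1/(μ₂−λ) = 1/(16.5−11.64) = 0.20576 hr
W_total = W₁ + W₂ = 0.03519 + 0.20576 = 0.24095 hr

Final: 0.24095 hr


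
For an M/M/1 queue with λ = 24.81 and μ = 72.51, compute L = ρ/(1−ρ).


ρ = λ/μ = 24.81/72.51 = 0.3422
L = ρ/(1−ρ) = 0.3422/(1 − 0.3422) = 0.3422/0.6578 = 0.5201

Final: 0.5201


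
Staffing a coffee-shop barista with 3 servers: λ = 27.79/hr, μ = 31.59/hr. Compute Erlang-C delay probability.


a = λ/μ = 0.8797; ρ = a/3 = 0.2932
P₀ = 0.411998 (from M/M/c formula)
C(c,a) = [a^c/(c!(1−ρ))]·P₀ = [0.68080/(6·0.7068)]·0.411998
= 0.16054·0.411998 = 0.066143

Final: 0.066143


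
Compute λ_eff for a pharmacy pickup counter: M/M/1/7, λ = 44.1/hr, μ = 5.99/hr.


ρ = 7.3623; P_K = (1−ρ)ρ^7/(1−ρ^8) = 0.864172
λ_eff = λ(1 − P_K) = 44.1·(1 − 0.864172) = 44.1·0.135828 = 5.9900 /hr

Final: 5.9900 /hr


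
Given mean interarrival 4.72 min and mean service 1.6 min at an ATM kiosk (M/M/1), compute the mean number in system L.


λ = 60/4.72 = 12.7119 /hr
μ = 60/1.6 = 37.5000 /hr
ρ = λ/μ = 12.7119/37.5000 = 0.3390
L = ρ/(1−ρ) = 0.3390/0.6610 = 0.5128

Final: 0.5128


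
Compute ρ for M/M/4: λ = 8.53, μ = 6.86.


ρ = λ/(cμ) = 8.53/(4·6.86) = 8.53/27.44 = 0.3109

Final: 0.3109


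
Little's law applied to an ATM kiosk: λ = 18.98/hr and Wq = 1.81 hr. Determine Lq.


Lq = λWq = 18.98·1.81 = 34.3538

Final: 34.3538


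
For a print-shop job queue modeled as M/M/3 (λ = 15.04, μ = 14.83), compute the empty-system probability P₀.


a = λ/μ = 15.04/14.83 = 1.0142; ρ = a/c = 0.3381
Σ_{k=0}^{2} a^k/k! (terms k=0..2) = 1.00000 + 1.01416 + 0.51426 = 2.52842
Tail: a^3/(3!(1−ρ)) = 1.04309/(6·0.6619) = 0.26263
P₀ = 1/(2.52842 + 0.26263) = 1/2.79105 = 0.358288

Final: 0.358288


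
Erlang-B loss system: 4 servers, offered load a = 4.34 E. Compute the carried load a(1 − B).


B(4,4.34) = 0.342467 (Erlang-B)
Carried load = a(1 − B) = 4.34·(1 − 0.342467) = 4.34·0.657533 = 2.8537 E

Final: 2.8537 Erlangs


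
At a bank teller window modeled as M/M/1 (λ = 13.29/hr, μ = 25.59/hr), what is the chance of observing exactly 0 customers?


ρ = 13.29/25.59 = 0.5193
P_n = (1−ρ)·ρ^n = (1 − 0.5193)·0.5193^0 = 0.4807·1.000000 = 0.480657

Final: 0.480657


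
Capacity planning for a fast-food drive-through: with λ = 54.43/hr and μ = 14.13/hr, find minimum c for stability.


Stability requires cμ > λ ⇔ c > λ/μ.
λ/μ = 54.43/14.13 = 3.8521
Minimum integer c = ⌊3.8521⌋ + 1 = 4
Check: 4·14.13 = 56.52 > 54.43, while 3·14.13 = 42.39 ≤ 54.43

Final: 4 servers


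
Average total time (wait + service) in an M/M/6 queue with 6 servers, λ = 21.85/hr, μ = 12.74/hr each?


a = 1.7151; ρ = 0.2858; P₀ = 0.179847
Lq = P₀·a^c·ρ/(c!(1−ρ)²) = 0.003563
Wq = Lq/λ = 0.003563/21.85 = 0.0001631 hr
W = Wq + 1/μ = 0.0001631 + 0.07849 = 0.07866 hr

Final: 0.07866 hr


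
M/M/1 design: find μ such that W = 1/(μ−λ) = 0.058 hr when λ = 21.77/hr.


W = 1/(μ−λ) ⇒ μ − λ = 1/W = 1/0.058 = 17.2414
μ = λ + 1/W = 21.77 + 17.2414 = 39.0114 per hr

Final: 39.0114 /hr


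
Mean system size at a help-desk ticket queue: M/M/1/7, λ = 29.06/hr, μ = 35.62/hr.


ρ = 29.06/35.62 = 0.8158
L = ρ[1 − (K+1)ρ^K + Kρ^(K+1)] / [(1−ρ)(1−ρ^(K+1))]
Numerator: 0.8158·(1 − 8·0.240554 + 7·0.196252) = 0.366581
Denominator: (0.1842)·(0.803748) = 0.148023
L = 0.366581/0.148023 = 2.4765

Final: 2.4765


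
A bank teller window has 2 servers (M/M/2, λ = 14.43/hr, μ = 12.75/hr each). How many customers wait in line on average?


a = λ/μ = 1.1318; ρ = a/2 = 0.5659
P₀ = 0.277235
Lq = P₀·a^c·ρ / (c!·(1−ρ)²) = 0.277235·1.28089·0.5659/(2·0.18846)
= 0.53314

Final: 0.53314


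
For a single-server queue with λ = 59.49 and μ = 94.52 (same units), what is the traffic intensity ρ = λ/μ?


ρ = λ/μ = 59.49/94.52 = 0.6294

Final: 0.6294


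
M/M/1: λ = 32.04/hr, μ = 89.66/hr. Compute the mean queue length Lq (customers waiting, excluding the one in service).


ρ = 32.04/89.66 = 0.3573
Lq = ρ²/(1−ρ) = 0.1277/0.6427 = 0.1987

Final: 0.1987


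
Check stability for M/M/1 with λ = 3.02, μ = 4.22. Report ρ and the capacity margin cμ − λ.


Total capacity cμ = 1·4.22 = 4.22/hr
ρ = λ/(cμ) = 3.02/4.22 = 0.7156
Stable ⇔ ρ < 1: YES
Spare capacity = cμ − λ = 4.22 − 3.02 = 1.20/hr

Final: ρ = 0.7156; stable; margin = 1.20/hr


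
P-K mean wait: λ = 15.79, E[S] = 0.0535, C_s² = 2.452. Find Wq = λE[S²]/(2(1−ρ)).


ρ = λ·E[S] = 15.79·0.0535 = 0.8448
E[S²] = E[S]²(1+C_s²) = 0.0535²·(1+2.452) = 0.009880
Wq = λ·E[S²]/(2(1−ρ)) = 15.79·0.009880/(2·0.1552) = 0.50251 hr

Final: 0.50251 hr


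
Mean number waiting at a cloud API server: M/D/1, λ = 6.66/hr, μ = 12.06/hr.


ρ = 6.66/12.06 = 0.5522
M/D/1: Lq = ρ²/(2(1−ρ)) = 0.3050/(2·0.4478) = 0.34055

Final: 0.34055


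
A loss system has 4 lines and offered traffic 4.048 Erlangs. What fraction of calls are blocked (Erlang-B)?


B(c,a) = (a^c/c!) / Σ_{k=0}^{c} a^k/k!
a^4/4! = 11.187957
Σ terms (k=0..4): 1.00000 + 4.04800 + 8.19315 + 11.05529 + 11.18796 = 35.484402
B = 11.187957/35.484402 = 0.315292

Final: 0.315292


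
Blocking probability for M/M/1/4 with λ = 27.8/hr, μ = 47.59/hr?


ρ = λ/μ = 27.8/47.59 = 0.5842
P_K = (1−ρ)ρ^K/(1−ρ^(K+1)) = (0.4158·0.116444)/(1 − 0.068021)
= 0.048422/0.931979 = 0.051957

Final: 0.051957


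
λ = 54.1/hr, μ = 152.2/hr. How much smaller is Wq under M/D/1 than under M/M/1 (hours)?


ρ = 54.1/152.2 = 0.3555
Wq(M/M/1) = ρ/(μ−λ) = 0.3555/98.10 = 0.003623 hr
Wq(M/D/1) = ρ/(2(μ−λ)) = 0.001812 hr
Savings = 0.003623 − 0.001812 = 0.001812 hr

Final: 0.001812 hr


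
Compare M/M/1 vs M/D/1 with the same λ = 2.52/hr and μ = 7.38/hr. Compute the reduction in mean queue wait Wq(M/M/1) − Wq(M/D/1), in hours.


ρ = 2.52/7.38 = 0.3415
Wq(M/M/1) = ρ/(μ−λ) = 0.3415/4.86 = 0.07026 hr
Wq(M/D/1) = ρ/(2(μ−λ)) = 0.03513 hr
Savings = 0.07026 − 0.03513 = 0.03513 hr

Final: 0.03513 hr


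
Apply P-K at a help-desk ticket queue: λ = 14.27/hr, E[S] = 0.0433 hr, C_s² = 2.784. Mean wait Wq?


ρ = λ·E[S] = 14.27·0.0433 = 0.6179
E[S²] = E[S]²(1+C_s²) = 0.0433²·(1+2.784) = 0.007095
Wq = λ·E[S²]/(2(1−ρ)) = 14.27·0.007095/(2·0.3821) = 0.13247 hr

Final: 0.13247 hr


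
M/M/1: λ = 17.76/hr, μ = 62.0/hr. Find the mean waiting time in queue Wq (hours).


ρ = 17.76/62.0 = 0.2865
Wq = ρ/(μ−λ) = 0.2865/(62.0 − 17.76) = 0.2865/44.24 = 0.006475 hr

Final: 0.006475 hr


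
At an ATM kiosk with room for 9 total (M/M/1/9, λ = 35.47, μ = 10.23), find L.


ρ = 35.47/10.23 = 3.4673
L = ρ[1 − (K+1)ρ^K + Kρ^(K+1)] / [(1−ρ)(1−ρ^(K+1))]
Numerator: 3.4673·(1 − 10·72421.913078 + 9·251105.108198) = 5324757.242558
Denominator: (-2.4673)·(-251104.108198) = 619537.408692
L = 5324757.242558/619537.408692 = 8.5947

Final: 8.5947


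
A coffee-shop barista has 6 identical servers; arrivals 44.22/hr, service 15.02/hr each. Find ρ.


ρ = λ/(cμ) = 44.22/(6·15.02) = 44.22/90.12 = 0.4907

Final: 0.4907


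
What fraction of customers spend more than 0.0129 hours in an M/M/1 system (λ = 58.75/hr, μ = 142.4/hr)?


W ~ Exponential(μ−λ) for M/M/1.
μ − λ = 142.4 − 58.75 = 83.6500
P(W > t) = e^{−(μ−λ)t} = e^{−1.0791} = 0.339906

Final: 0.339906


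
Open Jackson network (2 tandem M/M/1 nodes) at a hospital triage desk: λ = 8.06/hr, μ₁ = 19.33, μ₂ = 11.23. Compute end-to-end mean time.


Each node sees arrival rate λ = 8.06/hr (tandem ⇒ throughput preserved).
W₁ = 1/(μ₁−λ) = 1/(19.33−8.06) = 0.08873 hr
W₂ = 1/(μ₂−λ) = 1/(11.23−8.06) = 0.31546 hr
W_total = W₁ + W₂ = 0.08873 + 0.31546 = 0.40419 hr

Final: 0.40419 hr


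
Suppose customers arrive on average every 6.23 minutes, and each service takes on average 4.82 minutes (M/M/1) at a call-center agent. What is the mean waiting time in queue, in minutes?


λ = 60/6.23 = 9.6308 /hr
μ = 60/4.82 = 12.4481 /hr
ρ = λ/μ = 9.6308/12.4481 = 0.7737
Wq = ρ/(μ−λ) = 0.7737/(12.4481−9.6308) = 0.27461 hr
In minutes: 0.27461·60 = 16.477 min

Final: 16.477 min


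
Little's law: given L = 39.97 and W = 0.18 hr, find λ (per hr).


λ = L/W = 39.97/0.18 = 222.0556 /hr

Final: 222.0556 /hr


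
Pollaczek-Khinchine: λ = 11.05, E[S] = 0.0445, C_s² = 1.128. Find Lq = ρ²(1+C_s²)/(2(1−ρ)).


ρ = λ·E[S] = 11.05·0.0445 = 0.4917
Lq = ρ²(1+C_s²)/(2(1−ρ)) = 0.2418·(1+1.128)/(2·0.5083)
= 0.2418·2.1280/1.0166 = 0.50616

Final: 0.50616


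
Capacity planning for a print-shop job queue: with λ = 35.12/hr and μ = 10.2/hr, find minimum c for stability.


Stability requires cμ > λ ⇔ c > λ/μ.
λ/μ = 35.12/10.2 = 3.4431
Minimum integer c = ⌊3.4431⌋ + 1 = 4
Check: 4·10.2 = 40.80 > 35.12, while 3·10.2 = 30.60 ≤ 35.12

Final: 4 servers


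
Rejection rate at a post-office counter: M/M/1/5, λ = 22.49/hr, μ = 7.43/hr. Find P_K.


ρ = λ/μ = 22.49/7.43 = 3.0269
P_K = (1−ρ)ρ^K/(1−ρ^(K+1)) = (-2.0269·254.099148)/(1 − 769.137259)
= -515.038111/-768.137259 = 0.670503

Final: 0.670503


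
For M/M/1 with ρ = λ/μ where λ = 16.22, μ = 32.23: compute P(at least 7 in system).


ρ = 16.22/32.23 = 0.5033
P(N ≥ n) = ρ^n = 0.5033^7 = 0.008176

Final: 0.008176


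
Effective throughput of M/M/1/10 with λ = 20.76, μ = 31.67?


ρ = 0.6555; P_K = (1−ρ)ρ^10/(1−ρ^11) = 0.005095
λ_eff = λ(1 − P_K) = 20.76·(1 − 0.005095) = 20.76·0.994905 = 20.6542 /hr

Final: 20.6542 /hr


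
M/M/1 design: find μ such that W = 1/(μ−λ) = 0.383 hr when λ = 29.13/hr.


W = 1/(μ−λ) ⇒ μ − λ = 1/W = 1/0.383 = 2.6110
μ = λ + 1/W = 29.13 + 2.6110 = 31.7410 per hr

Final: 31.7410 /hr


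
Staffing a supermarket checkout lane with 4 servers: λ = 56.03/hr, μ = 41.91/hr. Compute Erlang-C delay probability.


a = λ/μ = 1.3369; ρ = a/4 = 0.3342
P₀ = 0.261181 (from M/M/c formula)
C(c,a) = [a^c/(c!(1−ρ))]·P₀ = [3.19457/(24·0.6658)]·0.261181
= 0.19993·0.261181 = 0.052218

Final: 0.052218


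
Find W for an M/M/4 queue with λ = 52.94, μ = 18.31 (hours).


a = 2.8913; ρ = 0.7228; P₀ = 0.044237
Lq = P₀·a^c·ρ/(c!(1−ρ)²) = 1.21200
Wq = Lq/λ = 1.21200/52.94 = 0.02289 hr
W = Wq + 1/μ = 0.02289 + 0.05461 = 0.07751 hr

Final: 0.07751 hr


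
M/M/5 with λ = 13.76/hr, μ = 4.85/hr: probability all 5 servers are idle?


a = λ/μ = 13.76/4.85 = 2.8371; ρ = a/c = 0.5674
Σ_{k=0}^{4} a^k/k! (terms k=0..4) = 1.00000 + 2.83711 + 4.02461 + 3.80609 + 2.69958 = 14.36738
Tail: a^5/(5!(1−ρ)) = 183.81607/(120·0.4326) = 3.54110
P₀ = 1/(14.36738 + 3.54110) = 1/17.90849 = 0.055839

Final: 0.055839


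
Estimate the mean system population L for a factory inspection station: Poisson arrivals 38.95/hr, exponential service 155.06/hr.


ρ = λ/μ = 38.95/155.06 = 0.2512
L = ρ/(1−ρ) = 0.2512/(1 − 0.2512) = 0.2512/0.7488 = 0.3355

Final: 0.3355


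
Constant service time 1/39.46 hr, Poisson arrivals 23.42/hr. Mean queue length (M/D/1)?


ρ = 23.42/39.46 = 0.5935
M/D/1: Lq = ρ²/(2(1−ρ)) = 0.3523/(2·0.4065) = 0.43329

Final: 0.43329


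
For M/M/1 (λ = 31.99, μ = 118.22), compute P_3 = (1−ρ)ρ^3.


ρ = 31.99/118.22 = 0.2706
P_n = (1−ρ)·ρ^n = (1 − 0.2706)·0.2706^3 = 0.7294·0.019814 = 0.014452

Final: 0.014452


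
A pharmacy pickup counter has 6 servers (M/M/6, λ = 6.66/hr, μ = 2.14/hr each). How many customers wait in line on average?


a = λ/μ = 3.1121; ρ = a/6 = 0.5187
P₀ = 0.043588
Lq = P₀·a^c·ρ / (c!·(1−ρ)²) = 0.043588·908.57908·0.5187/(720·0.23166)
= 0.12316

Final: 0.12316


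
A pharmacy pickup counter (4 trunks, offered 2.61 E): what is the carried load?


B(4,2.61) = 0.162306 (Erlang-B)
Carried load = a(1 − B) = 2.61·(1 − 0.162306) = 2.61·0.837694 = 2.1864 E

Final: 2.1864 Erlangs


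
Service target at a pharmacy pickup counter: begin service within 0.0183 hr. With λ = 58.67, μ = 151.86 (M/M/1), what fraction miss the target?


ρ = 58.67/151.86 = 0.3863
P(Wq > t) = ρ·e^{−(μ−λ)t} = 0.3863·e^{−1.7054}
= 0.3863·0.181704 = 0.070200

Final: 0.070200


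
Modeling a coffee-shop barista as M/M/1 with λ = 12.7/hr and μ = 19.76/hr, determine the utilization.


ρ = λ/μ = 12.7/19.76 = 0.6427

Final: 0.6427


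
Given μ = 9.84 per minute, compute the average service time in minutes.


Mean service time = 1/μ = 1/9.84 minute = 0.10163 minute
In minutes: 0.10163 × 1 = 0.1016 min

Final: 0.1016 min


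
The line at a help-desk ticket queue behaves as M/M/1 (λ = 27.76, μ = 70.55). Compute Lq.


ρ = 27.76/70.55 = 0.3935
Lq = ρ²/(1−ρ) = 0.1548/0.6065 = 0.2553

Final: 0.2553


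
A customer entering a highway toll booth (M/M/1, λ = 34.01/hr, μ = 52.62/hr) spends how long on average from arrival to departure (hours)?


W = 1/(μ−λ) = 1/(52.62 − 34.01) = 1/18.61 = 0.05373 hr

Final: 0.05373 hr


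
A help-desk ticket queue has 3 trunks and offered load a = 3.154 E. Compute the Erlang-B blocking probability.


B(c,a) = (a^c/c!) / Σ_{k=0}^{c} a^k/k!
a^3/3! = 5.229183
Σ terms (k=0..3): 1.00000 + 3.15400 + 4.97386 + 5.22918 = 14.357041
B = 5.229183/14.357041 = 0.364224

Final: 0.364224


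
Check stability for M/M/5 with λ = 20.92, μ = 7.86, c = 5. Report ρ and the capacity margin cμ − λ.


Total capacity cμ = 5·7.86 = 39.30/hr
ρ = λ/(cμ) = 20.92/39.30 = 0.5323
Stable ⇔ ρ < 1: YES
Spare capacity = cμ − λ = 39.30 − 20.92 = 18.38/hr

Final: ρ = 0.5323; stable; margin = 18.38/hr


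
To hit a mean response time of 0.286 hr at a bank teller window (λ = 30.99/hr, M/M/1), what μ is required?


W = 1/(μ−λ) ⇒ μ − λ = 1/W = 1/0.286 = 3.4965
μ = λ + 1/W = 30.99 + 3.4965 = 34.4865 per hr

Final: 34.4865 /hr


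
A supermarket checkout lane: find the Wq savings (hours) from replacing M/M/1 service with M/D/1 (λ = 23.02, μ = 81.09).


ρ = 23.02/81.09 = 0.2839
Wq(M/M/1) = ρ/(μ−λ) = 0.2839/58.07 = 0.004889 hr
Wq(M/D/1) = ρ/(2(μ−λ)) = 0.002444 hr
Savings = 0.004889 − 0.002444 = 0.002444 hr

Final: 0.002444 hr


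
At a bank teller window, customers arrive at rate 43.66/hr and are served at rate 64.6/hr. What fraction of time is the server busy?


ρ = λ/μ = 43.66/64.6 = 0.6759

Final: 0.6759


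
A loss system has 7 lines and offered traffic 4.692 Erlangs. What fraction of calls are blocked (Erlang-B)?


B(c,a) = (a^c/c!) / Σ_{k=0}^{c} a^k/k!
a^7/7! = 9.932887
Σ terms (k=0..7): 1.00000 + 4.69200 + 11.00743 + 17.21562 + 20.19393 + 18.94998 + 14.81888 + 9.93289 = 97.810735
B = 9.932887/97.810735 = 0.101552

Final: 0.101552


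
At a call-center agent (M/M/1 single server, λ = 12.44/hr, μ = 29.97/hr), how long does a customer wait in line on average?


ρ = 12.44/29.97 = 0.4151
Wq = ρ/(μ−λ) = 0.4151/(29.97 − 12.44) = 0.4151/17.53 = 0.02368 hr

Final: 0.02368 hr


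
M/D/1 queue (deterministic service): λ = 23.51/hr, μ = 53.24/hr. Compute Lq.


ρ = 23.51/53.24 = 0.4416
M/D/1: Lq = ρ²/(2(1−ρ)) = 0.1950/(2·0.5584) = 0.17460

Final: 0.17460


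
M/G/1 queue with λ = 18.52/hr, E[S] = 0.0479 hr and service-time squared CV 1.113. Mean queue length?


ρ = λ·E[S] = 18.52·0.0479 = 0.8871
Lq = ρ²(1+C_s²)/(2(1−ρ)) = 0.7870·(1+1.113)/(2·0.1129)
= 0.7870·2.1130/0.2258 = 7.36477

Final: 7.36477


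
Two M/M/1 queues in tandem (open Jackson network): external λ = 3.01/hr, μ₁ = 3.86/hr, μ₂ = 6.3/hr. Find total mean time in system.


Each node sees arrival rate λ = 3.01/hr (tandem ⇒ throughput preserved).
W₁ = 1/(μ₁−λ) = 1/(3.86−3.01) = 1.17647 hr
W₂ = 1/(μ₂−λ) = 1/(6.3−3.01) = 0.30395 hr
W_total = W₁ + W₂ = 1.17647 + 0.30395 = 1.48042 hr

Final: 1.48042 hr


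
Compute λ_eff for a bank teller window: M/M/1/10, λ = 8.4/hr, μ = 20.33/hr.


ρ = 0.4132; P_K = (1−ρ)ρ^10/(1−ρ^11) = 0.00008510
λ_eff = λ(1 − P_K) = 8.4·(1 − 0.00008510) = 8.4·0.999915 = 8.3993 /hr

Final: 8.3993 /hr


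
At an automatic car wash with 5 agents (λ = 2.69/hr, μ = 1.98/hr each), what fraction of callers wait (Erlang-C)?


a = λ/μ = 1.3586; ρ = a/5 = 0.2717
P₀ = 0.256785 (from M/M/c formula)
C(c,a) = [a^c/(c!(1−ρ))]·P₀ = [4.62845/(120·0.7283)]·0.256785
= 0.05296·0.256785 = 0.013600

Final: 0.013600
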